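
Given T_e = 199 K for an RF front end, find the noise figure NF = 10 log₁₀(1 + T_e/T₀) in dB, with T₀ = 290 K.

F = 1 + T_e/T₀ = 1 + 199/290 = 1.68621
NF = 10 log₁₀(1.68621) = 2.27 dB

2.27 dB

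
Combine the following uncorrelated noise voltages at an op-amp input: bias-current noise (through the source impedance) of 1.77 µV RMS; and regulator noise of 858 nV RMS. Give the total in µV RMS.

1.97 µV

Uncorrelated sources add in power (mean-square): V_tot = √(ΣV_i²)
V_tot = √[(1.77×10⁻⁶)² + (8.58×10⁻⁷)²] = 1.97×10⁻⁶ V = 1.97 µV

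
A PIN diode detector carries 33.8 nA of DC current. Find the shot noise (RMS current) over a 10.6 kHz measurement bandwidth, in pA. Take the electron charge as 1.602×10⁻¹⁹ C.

I_n = √(2qI·B)
2qI·B = 2 × 1.602×10⁻¹⁹ × 3.38×10⁻⁸ × 1.06×10⁴ = 1.15×10⁻²² A²
I_n = √(1.15×10⁻²²) = 1.07×10⁻¹¹ A = 10.7 pA

10.7 pA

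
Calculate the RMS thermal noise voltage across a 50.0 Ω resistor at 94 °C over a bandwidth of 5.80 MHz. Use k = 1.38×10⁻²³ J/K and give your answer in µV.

2.42 µV

T = 94 °C + 273.15 = 367.15 K
V_n = √(4kTRB)
4kTRB = 4 × 1.38×10⁻²³ × 367.15 × 5.00×10¹ × 5.80×10⁶ = 5.88×10⁻¹² V²
V_n = √(5.88×10⁻¹²) = 2.42×10⁻⁶ V = 2.42 µV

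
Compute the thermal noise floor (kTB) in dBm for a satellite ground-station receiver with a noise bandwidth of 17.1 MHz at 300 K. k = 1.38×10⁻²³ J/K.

−101.5 dBm

P_n = kTB = 1.38×10⁻²³ × 300 × 1.71×10⁷ = 7.08×10⁻¹⁴ W
In dBm: 10 log₁₀(7.08×10⁻¹⁴ / 10⁻³) = −101.5 dBm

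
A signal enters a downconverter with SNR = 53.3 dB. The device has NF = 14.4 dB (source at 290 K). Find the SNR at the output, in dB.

38.9 dB

By definition F = SNR_in/SNR_out, so in dB: SNR_out = SNR_in − NF
SNR_out = 53.3 − 14.4 = 38.9 dB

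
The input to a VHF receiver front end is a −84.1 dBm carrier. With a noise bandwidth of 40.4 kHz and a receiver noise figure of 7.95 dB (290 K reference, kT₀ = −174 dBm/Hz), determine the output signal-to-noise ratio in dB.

35.9 dB

Noise floor: N = −174 + 10 log₁₀(B) + NF
10 log₁₀(4.04×10⁴) = 46.06 dB
N = −174 + 46.06 + 7.95 = −119.99 dBm
SNR = P_sig − N = −84.1 − (−119.99) = 35.89 dB → 35.9 dB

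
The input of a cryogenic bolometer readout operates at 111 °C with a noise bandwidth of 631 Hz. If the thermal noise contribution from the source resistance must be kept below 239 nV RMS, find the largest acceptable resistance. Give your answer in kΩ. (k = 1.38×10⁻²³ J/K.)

T = 111 °C + 273.15 = 384.15 K
Johnson–Nyquist: V_n = √(4kTRB) ⇒ R = V_n² / (4kTB)
4kTB = 4 × 1.38×10⁻²³ × 384.15 × 6.31×10² = 1.34×10⁻¹⁷
R = (2.39×10⁻⁷)² / 1.34×10⁻¹⁷ = 4.27×10³ Ω = 4.27 kΩ

4.27 kΩ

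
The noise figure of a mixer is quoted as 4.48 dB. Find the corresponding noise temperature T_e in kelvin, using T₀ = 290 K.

524 K

F = 10^(4.48/10) = 2.80543
T_e = (F − 1)·T₀ = (2.80543 − 1) × 290 = 524 K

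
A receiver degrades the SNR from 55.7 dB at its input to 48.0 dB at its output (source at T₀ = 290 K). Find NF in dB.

7.7 dB

NF (dB) = SNR_in(dB) − SNR_out(dB) when the source is at T₀
NF = 55.7 − 48.0 = 7.7 dB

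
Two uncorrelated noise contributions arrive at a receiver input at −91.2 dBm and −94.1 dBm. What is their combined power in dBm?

Convert to linear, add, convert back:
P₁ = 7.59×10⁻¹³ W, P₂ = 3.89×10⁻¹³ W
P_tot = 1.15×10⁻¹² W → 10 log₁₀(P_tot / 10⁻³) = −89.4 dBm

−89.4 dBm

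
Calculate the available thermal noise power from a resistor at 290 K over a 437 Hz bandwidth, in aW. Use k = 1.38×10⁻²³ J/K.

1.75 aW

P_n = kTB = 1.38×10⁻²³ × 290 × 4.37×10² = 1.75×10⁻¹⁸ W = 1.75 aW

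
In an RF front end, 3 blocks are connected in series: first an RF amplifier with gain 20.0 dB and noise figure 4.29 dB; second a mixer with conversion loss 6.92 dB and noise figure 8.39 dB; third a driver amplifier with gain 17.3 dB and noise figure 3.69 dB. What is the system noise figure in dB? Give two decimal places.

4.49 dB

Convert to linear (a loss of L dB is a gain of −L dB): F_i = 10^(NF_i/10), G_i = 10^(G_i,dB/10)
  Stage 1: F_1 = 10^(4.29/10) = 2.685, G_1 = 10^(20.0/10) = 100.0
  Stage 2: F_2 = 10^(8.39/10) = 6.902, G_2 = 10^(−6.92/10) = 0.2032
  Stage 3: F_3 = 10^(3.69/10) = 2.339, G_3 = 10^(17.3/10) = 53.70
Friis cascade:
  F = 2.685 + (6.902 − 1)/100.0 + (2.339 − 1)/20.32 = 2.810
NF = 10 log₁₀(2.810) = 4.49 dB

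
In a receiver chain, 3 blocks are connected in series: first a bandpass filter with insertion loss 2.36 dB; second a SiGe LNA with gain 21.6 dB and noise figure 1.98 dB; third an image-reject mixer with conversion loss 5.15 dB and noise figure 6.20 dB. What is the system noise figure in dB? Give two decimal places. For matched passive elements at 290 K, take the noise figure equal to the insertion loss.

Convert to linear (a loss of L dB is a gain of −L dB): F_i = 10^(NF_i/10), G_i = 10^(G_i,dB/10)
  Stage 1: F_1 = 10^(2.36/10) = 1.722, G_1 = 10^(−2.36/10) = 0.5808
  Stage 2: F_2 = 10^(1.98/10) = 1.578, G_2 = 10^(21.6/10) = 144.5
  Stage 3: F_3 = 10^(6.20/10) = 4.169, G_3 = 10^(−5.15/10) = 0.3055
Friis cascade:
  F = 1.722 + (1.578 − 1)/0.5808 + (4.169 − 1)/83.95 = 2.754
NF = 10 log₁₀(2.754) = 4.40 dB

4.40 dB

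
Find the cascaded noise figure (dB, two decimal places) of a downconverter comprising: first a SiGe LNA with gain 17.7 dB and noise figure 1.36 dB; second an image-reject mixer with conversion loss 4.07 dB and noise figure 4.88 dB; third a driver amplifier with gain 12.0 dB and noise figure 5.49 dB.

Convert to linear (a loss of L dB is a gain of −L dB): F_i = 10^(NF_i/10), G_i = 10^(G_i,dB/10)
  Stage 1: F_1 = 10^(1.36/10) = 1.368, G_1 = 10^(17.7/10) = 58.88
  Stage 2: F_2 = 10^(4.88/10) = 3.076, G_2 = 10^(−4.07/10) = 0.3917
  Stage 3: F_3 = 10^(5.49/10) = 3.540, G_3 = 10^(12.0/10) = 15.85
Friis cascade:
  F = 1.368 + (3.076 − 1)/58.88 + (3.540 − 1)/23.07 = 1.513
NF = 10 log₁₀(1.513) = 1.80 dB

1.80 dB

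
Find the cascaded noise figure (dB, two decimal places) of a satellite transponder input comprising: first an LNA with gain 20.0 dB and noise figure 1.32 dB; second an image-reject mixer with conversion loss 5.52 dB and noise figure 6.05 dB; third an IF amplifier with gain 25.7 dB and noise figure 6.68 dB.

Convert to linear (a loss of L dB is a gain of −L dB): F_i = 10^(NF_i/10), G_i = 10^(G_i,dB/10)
  Stage 1: F_1 = 10^(1.32/10) = 1.355, G_1 = 10^(20.0/10) = 100.0
  Stage 2: F_2 = 10^(6.05/10) = 4.027, G_2 = 10^(−5.52/10) = 0.2805
  Stage 3: F_3 = 10^(6.68/10) = 4.656, G_3 = 10^(25.7/10) = 371.5
Friis cascade:
  F = 1.355 + (4.027 − 1)/100.0 + (4.656 − 1)/28.05 = 1.516
NF = 10 log₁₀(1.516) = 1.81 dB

1.81 dB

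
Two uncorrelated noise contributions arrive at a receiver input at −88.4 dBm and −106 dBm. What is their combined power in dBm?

Convert to linear, add, convert back:
P₁ = 1.45×10⁻¹² W, P₂ = 2.51×10⁻¹⁴ W
P_tot = 1.47×10⁻¹² W → 10 log₁₀(P_tot / 10⁻³) = −88.3 dBm

−88.3 dBm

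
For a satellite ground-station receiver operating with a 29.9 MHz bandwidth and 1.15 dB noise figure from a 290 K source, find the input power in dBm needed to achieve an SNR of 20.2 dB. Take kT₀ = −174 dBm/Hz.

Sensitivity = −174 + 10 log₁₀(B) + NF + SNR_min
= −174 + 74.76 + 1.15 + 20.2
= −77.89 dBm → −77.9 dBm

−77.9 dBm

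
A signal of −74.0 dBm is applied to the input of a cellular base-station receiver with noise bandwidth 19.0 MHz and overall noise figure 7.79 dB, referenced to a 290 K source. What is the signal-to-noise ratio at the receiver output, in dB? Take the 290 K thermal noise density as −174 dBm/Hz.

19.4 dB

Noise floor: N = −174 + 10 log₁₀(B) + NF
10 log₁₀(1.90×10⁷) = 72.79 dB
N = −174 + 72.79 + 7.79 = −93.42 dBm
SNR = P_sig − N = −74.0 − (−93.42) = 19.42 dB → 19.4 dB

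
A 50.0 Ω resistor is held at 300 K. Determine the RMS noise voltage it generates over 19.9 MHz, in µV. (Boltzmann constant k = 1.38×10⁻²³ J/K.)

V_n = √(4kTRB)
4kTRB = 4 × 1.38×10⁻²³ × 300 × 5.00×10¹ × 1.99×10⁷ = 1.65×10⁻¹¹ V²
V_n = √(1.65×10⁻¹¹) = 4.06×10⁻⁶ V = 4.06 µV

4.06 µV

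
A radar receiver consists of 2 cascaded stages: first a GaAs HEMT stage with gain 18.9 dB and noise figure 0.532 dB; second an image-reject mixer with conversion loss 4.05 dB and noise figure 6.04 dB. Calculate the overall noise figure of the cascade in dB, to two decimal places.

0.68 dB

Convert to linear (a loss of L dB is a gain of −L dB): F_i = 10^(NF_i/10), G_i = 10^(G_i,dB/10)
  Stage 1: F_1 = 10^(0.532/10) = 1.130, G_1 = 10^(18.9/10) = 77.62
  Stage 2: F_2 = 10^(6.04/10) = 4.018, G_2 = 10^(−4.05/10) = 0.3936
Friis cascade:
  F = 1.130 + (4.018 − 1)/77.62 = 1.169
NF = 10 log₁₀(1.169) = 0.68 dB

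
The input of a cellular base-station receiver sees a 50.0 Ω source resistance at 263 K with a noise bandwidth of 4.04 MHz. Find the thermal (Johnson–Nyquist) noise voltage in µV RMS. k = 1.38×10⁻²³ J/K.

1.71 µV

V_n = √(4kTRB)
4kTRB = 4 × 1.38×10⁻²³ × 263 × 5.00×10¹ × 4.04×10⁶ = 2.93×10⁻¹² V²
V_n = √(2.93×10⁻¹²) = 1.71×10⁻⁶ V = 1.71 µV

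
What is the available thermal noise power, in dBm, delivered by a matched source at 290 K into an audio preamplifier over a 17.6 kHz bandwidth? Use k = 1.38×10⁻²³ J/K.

−131.5 dBm

P_n = kTB = 1.38×10⁻²³ × 290 × 1.76×10⁴ = 7.04×10⁻¹⁷ W
In dBm: 10 log₁₀(7.04×10⁻¹⁷ / 10⁻³) = −131.5 dBm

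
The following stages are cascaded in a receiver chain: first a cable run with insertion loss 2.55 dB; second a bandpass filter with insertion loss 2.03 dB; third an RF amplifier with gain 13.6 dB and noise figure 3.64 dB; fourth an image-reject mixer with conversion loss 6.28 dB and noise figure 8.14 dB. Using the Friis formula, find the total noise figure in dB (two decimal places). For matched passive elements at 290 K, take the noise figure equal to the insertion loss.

Convert to linear (a loss of L dB is a gain of −L dB): F_i = 10^(NF_i/10), G_i = 10^(G_i,dB/10)
  Stage 1: F_1 = 10^(2.55/10) = 1.799, G_1 = 10^(−2.55/10) = 0.5559
  Stage 2: F_2 = 10^(2.03/10) = 1.596, G_2 = 10^(−2.03/10) = 0.6266
  Stage 3: F_3 = 10^(3.64/10) = 2.312, G_3 = 10^(13.6/10) = 22.91
  Stage 4: F_4 = 10^(8.14/10) = 6.516, G_4 = 10^(−6.28/10) = 0.2355
Friis cascade:
  F = 1.799 + (1.596 − 1)/0.5559 + (2.312 − 1)/0.3483 + (6.516 − 1)/7.980 = 7.329
NF = 10 log₁₀(7.329) = 8.65 dB

8.65 dB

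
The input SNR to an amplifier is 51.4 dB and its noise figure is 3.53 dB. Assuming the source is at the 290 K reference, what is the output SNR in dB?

47.87 dB

By definition F = SNR_in/SNR_out, so in dB: SNR_out = SNR_in − NF
SNR_out = 51.4 − 3.53 = 47.87 dB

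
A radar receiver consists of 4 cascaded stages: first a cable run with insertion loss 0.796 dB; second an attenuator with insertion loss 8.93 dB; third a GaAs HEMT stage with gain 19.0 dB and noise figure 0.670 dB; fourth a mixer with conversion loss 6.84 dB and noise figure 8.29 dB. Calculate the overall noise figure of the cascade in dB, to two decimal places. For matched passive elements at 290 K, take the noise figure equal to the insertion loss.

Convert to linear (a loss of L dB is a gain of −L dB): F_i = 10^(NF_i/10), G_i = 10^(G_i,dB/10)
  Stage 1: F_1 = 10^(0.796/10) = 1.201, G_1 = 10^(−0.796/10) = 0.8325
  Stage 2: F_2 = 10^(8.93/10) = 7.816, G_2 = 10^(−8.93/10) = 0.1279
  Stage 3: F_3 = 10^(0.670/10) = 1.167, G_3 = 10^(19.0/10) = 79.43
  Stage 4: F_4 = 10^(8.29/10) = 6.745, G_4 = 10^(−6.84/10) = 0.2070
Friis cascade:
  F = 1.201 + (7.816 − 1)/0.8325 + (1.167 − 1)/0.1065 + (6.745 − 1)/8.461 = 11.63
NF = 10 log₁₀(11.63) = 10.66 dB

10.66 dB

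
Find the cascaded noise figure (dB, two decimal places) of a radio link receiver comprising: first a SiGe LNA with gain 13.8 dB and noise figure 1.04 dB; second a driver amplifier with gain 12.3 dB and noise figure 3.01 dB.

Convert to linear (a loss of L dB is a gain of −L dB): F_i = 10^(NF_i/10), G_i = 10^(G_i,dB/10)
  Stage 1: F_1 = 10^(1.04/10) = 1.271, G_1 = 10^(13.8/10) = 23.99
  Stage 2: F_2 = 10^(3.01/10) = 2.000, G_2 = 10^(12.3/10) = 16.98
Friis cascade:
  F = 1.271 + (2.000 − 1)/23.99 = 1.312
NF = 10 log₁₀(1.312) = 1.18 dB

1.18 dB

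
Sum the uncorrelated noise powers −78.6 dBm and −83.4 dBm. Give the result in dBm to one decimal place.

−77.4 dBm

Convert to linear, add, convert back:
P₁ = 1.38×10⁻¹¹ W, P₂ = 4.57×10⁻¹² W
P_tot = 1.84×10⁻¹¹ W → 10 log₁₀(P_tot / 10⁻³) = −77.4 dBm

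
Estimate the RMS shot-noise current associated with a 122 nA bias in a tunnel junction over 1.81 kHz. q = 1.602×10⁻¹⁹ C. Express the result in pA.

8.41 pA

I_n = √(2qI·B)
2qI·B = 2 × 1.602×10⁻¹⁹ × 1.22×10⁻⁷ × 1.81×10³ = 7.08×10⁻²³ A²
I_n = √(7.08×10⁻²³) = 8.41×10⁻¹² A = 8.41 pA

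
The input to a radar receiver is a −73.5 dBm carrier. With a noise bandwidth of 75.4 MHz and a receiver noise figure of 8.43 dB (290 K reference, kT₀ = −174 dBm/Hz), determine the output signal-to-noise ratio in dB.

13.3 dB

Noise floor: N = −174 + 10 log₁₀(B) + NF
10 log₁₀(7.54×10⁷) = 78.77 dB
N = −174 + 78.77 + 8.43 = −86.80 dBm
SNR = P_sig − N = −73.5 − (−86.80) = 13.30 dB → 13.3 dB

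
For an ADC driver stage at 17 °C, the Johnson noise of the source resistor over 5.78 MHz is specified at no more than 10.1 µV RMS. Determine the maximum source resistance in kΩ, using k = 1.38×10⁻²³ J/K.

1.10 kΩ

T = 17 °C + 273.15 = 290.15 K
Johnson–Nyquist: V_n = √(4kTRB) ⇒ R = V_n² / (4kTB)
4kTB = 4 × 1.38×10⁻²³ × 290.15 × 5.78×10⁶ = 9.26×10⁻¹⁴
R = (1.01×10⁻⁵)² / 9.26×10⁻¹⁴ = 1.10×10³ Ω = 1.10 kΩ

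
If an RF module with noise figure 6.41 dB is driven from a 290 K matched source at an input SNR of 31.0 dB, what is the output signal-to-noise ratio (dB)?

24.59 dB

By definition F = SNR_in/SNR_out, so in dB: SNR_out = SNR_in − NF
SNR_out = 31.0 − 6.41 = 24.59 dB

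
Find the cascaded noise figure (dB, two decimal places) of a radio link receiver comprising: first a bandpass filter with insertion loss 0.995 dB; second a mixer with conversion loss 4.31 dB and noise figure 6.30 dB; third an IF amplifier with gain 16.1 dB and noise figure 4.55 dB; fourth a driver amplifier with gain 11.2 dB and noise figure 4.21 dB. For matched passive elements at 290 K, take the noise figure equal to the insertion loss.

10.71 dB

Convert to linear (a loss of L dB is a gain of −L dB): F_i = 10^(NF_i/10), G_i = 10^(G_i,dB/10)
  Stage 1: F_1 = 10^(0.995/10) = 1.257, G_1 = 10^(−0.995/10) = 0.7952
  Stage 2: F_2 = 10^(6.30/10) = 4.266, G_2 = 10^(−4.31/10) = 0.3707
  Stage 3: F_3 = 10^(4.55/10) = 2.851, G_3 = 10^(16.1/10) = 40.74
  Stage 4: F_4 = 10^(4.21/10) = 2.636, G_4 = 10^(11.2/10) = 13.18
Friis cascade:
  F = 1.257 + (4.266 − 1)/0.7952 + (2.851 − 1)/0.2948 + (2.636 − 1)/12.01 = 11.78
NF = 10 log₁₀(11.78) = 10.71 dB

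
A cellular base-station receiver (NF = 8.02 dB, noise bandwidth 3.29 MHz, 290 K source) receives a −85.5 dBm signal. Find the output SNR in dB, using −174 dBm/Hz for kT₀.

Noise floor: N = −174 + 10 log₁₀(B) + NF
10 log₁₀(3.29×10⁶) = 65.17 dB
N = −174 + 65.17 + 8.02 = −100.81 dBm
SNR = P_sig − N = −85.5 − (−100.81) = 15.31 dB → 15.3 dB

15.3 dB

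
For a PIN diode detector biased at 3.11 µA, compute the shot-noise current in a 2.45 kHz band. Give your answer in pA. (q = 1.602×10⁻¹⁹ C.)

49.4 pA

I_n = √(2qI·B)
2qI·B = 2 × 1.602×10⁻¹⁹ × 3.11×10⁻⁶ × 2.45×10³ = 2.44×10⁻²¹ A²
I_n = √(2.44×10⁻²¹) = 4.94×10⁻¹¹ A = 49.4 pA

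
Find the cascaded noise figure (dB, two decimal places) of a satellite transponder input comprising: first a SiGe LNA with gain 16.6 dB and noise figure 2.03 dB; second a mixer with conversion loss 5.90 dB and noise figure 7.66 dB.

Convert to linear (a loss of L dB is a gain of −L dB): F_i = 10^(NF_i/10), G_i = 10^(G_i,dB/10)
  Stage 1: F_1 = 10^(2.03/10) = 1.596, G_1 = 10^(16.6/10) = 45.71
  Stage 2: F_2 = 10^(7.66/10) = 5.834, G_2 = 10^(−5.90/10) = 0.2570
Friis cascade:
  F = 1.596 + (5.834 − 1)/45.71 = 1.702
NF = 10 log₁₀(1.702) = 2.31 dB

2.31 dB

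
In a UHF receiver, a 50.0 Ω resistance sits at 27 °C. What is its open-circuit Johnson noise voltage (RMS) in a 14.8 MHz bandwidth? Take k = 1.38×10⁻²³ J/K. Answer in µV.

3.50 µV

T = 27 °C + 273.15 = 300.15 K
V_n = √(4kTRB)
4kTRB = 4 × 1.38×10⁻²³ × 300.15 × 5.00×10¹ × 1.48×10⁷ = 1.23×10⁻¹¹ V²
V_n = √(1.23×10⁻¹¹) = 3.50×10⁻⁶ V = 3.50 µV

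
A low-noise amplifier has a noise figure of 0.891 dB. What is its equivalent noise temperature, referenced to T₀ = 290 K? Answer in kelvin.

66.0 K

F = 10^(0.891/10) = 1.22772
T_e = (F − 1)·T₀ = (1.22772 − 1) × 290 = 66.0 K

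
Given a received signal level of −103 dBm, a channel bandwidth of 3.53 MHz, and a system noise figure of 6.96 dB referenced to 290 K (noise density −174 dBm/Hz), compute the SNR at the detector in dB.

−1.4 dB

Noise floor: N = −174 + 10 log₁₀(B) + NF
10 log₁₀(3.53×10⁶) = 65.48 dB
N = −174 + 65.48 + 6.96 = −101.56 dBm
SNR = P_sig − N = −103 − (−101.56) = −1.44 dB → −1.4 dB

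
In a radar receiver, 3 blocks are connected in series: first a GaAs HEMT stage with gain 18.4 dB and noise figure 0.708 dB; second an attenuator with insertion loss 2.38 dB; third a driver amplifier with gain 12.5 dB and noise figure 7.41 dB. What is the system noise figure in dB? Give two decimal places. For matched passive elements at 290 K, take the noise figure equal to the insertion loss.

1.14 dB

Convert to linear (a loss of L dB is a gain of −L dB): F_i = 10^(NF_i/10), G_i = 10^(G_i,dB/10)
  Stage 1: F_1 = 10^(0.708/10) = 1.177, G_1 = 10^(18.4/10) = 69.18
  Stage 2: F_2 = 10^(2.38/10) = 1.730, G_2 = 10^(−2.38/10) = 0.5781
  Stage 3: F_3 = 10^(7.41/10) = 5.508, G_3 = 10^(12.5/10) = 17.78
Friis cascade:
  F = 1.177 + (1.730 − 1)/69.18 + (5.508 − 1)/39.99 = 1.300
NF = 10 log₁₀(1.300) = 1.14 dB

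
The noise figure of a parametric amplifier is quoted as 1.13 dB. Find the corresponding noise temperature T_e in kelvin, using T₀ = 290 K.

86.2 K

F = 10^(1.13/10) = 1.29718
T_e = (F − 1)·T₀ = (1.29718 − 1) × 290 = 86.2 K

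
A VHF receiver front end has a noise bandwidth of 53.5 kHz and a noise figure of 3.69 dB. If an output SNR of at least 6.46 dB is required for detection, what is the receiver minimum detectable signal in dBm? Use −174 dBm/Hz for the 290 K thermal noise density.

Sensitivity = −174 + 10 log₁₀(B) + NF + SNR_min
= −174 + 47.28 + 3.69 + 6.46
= −116.57 dBm → −116.6 dBm

−116.6 dBm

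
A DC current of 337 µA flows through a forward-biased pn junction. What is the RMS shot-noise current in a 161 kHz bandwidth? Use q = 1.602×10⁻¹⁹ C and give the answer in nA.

4.17 nA

I_n = √(2qI·B)
2qI·B = 2 × 1.602×10⁻¹⁹ × 3.37×10⁻⁴ × 1.61×10⁵ = 1.74×10⁻¹⁷ A²
I_n = √(1.74×10⁻¹⁷) = 4.17×10⁻⁹ A = 4.17 nA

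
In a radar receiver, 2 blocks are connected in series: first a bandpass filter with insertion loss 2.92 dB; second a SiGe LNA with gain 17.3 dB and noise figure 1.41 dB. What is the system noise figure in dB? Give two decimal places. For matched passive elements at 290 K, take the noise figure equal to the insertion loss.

4.33 dB

Convert to linear (a loss of L dB is a gain of −L dB): F_i = 10^(NF_i/10), G_i = 10^(G_i,dB/10)
  Stage 1: F_1 = 10^(2.92/10) = 1.959, G_1 = 10^(−2.92/10) = 0.5105
  Stage 2: F_2 = 10^(1.41/10) = 1.384, G_2 = 10^(17.3/10) = 53.70
Friis cascade:
  F = 1.959 + (1.384 − 1)/0.5105 = 2.710
NF = 10 log₁₀(2.710) = 4.33 dB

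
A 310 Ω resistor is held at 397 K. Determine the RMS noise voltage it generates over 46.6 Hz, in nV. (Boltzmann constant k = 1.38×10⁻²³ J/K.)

17.8 nV

V_n = √(4kTRB)
4kTRB = 4 × 1.38×10⁻²³ × 397 × 3.10×10² × 4.66×10¹ = 3.17×10⁻¹⁶ V²
V_n = √(3.17×10⁻¹⁶) = 1.78×10⁻⁸ V = 17.8 nV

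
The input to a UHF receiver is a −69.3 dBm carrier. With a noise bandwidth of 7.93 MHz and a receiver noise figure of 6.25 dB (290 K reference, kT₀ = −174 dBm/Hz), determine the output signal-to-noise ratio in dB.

29.5 dB

Noise floor: N = −174 + 10 log₁₀(B) + NF
10 log₁₀(7.93×10⁶) = 68.99 dB
N = −174 + 68.99 + 6.25 = −98.76 dBm
SNR = P_sig − N = −69.3 − (−98.76) = 29.46 dB → 29.5 dB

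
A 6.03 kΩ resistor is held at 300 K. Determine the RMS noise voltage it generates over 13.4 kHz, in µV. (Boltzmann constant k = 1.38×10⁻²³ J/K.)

V_n = √(4kTRB)
4kTRB = 4 × 1.38×10⁻²³ × 300 × 6.03×10³ × 1.34×10⁴ = 1.34×10⁻¹² V²
V_n = √(1.34×10⁻¹²) = 1.16×10⁻⁶ V = 1.16 µV

1.16 µV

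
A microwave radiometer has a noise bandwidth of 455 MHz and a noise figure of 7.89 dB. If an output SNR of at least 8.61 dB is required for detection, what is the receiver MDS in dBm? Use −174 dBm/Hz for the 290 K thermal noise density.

−70.9 dBm

Sensitivity = −174 + 10 log₁₀(B) + NF + SNR_min
= −174 + 86.58 + 7.89 + 8.61
= −70.92 dBm → −70.9 dBm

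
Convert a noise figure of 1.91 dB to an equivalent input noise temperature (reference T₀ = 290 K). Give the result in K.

160 K

F = 10^(1.91/10) = 1.55239
T_e = (F − 1)·T₀ = (1.55239 − 1) × 290 = 160 K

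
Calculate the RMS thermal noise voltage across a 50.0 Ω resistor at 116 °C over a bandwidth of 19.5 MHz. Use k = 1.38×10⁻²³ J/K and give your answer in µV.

4.58 µV

T = 116 °C + 273.15 = 389.15 K
V_n = √(4kTRB)
4kTRB = 4 × 1.38×10⁻²³ × 389.15 × 5.00×10¹ × 1.95×10⁷ = 2.09×10⁻¹¹ V²
V_n = √(2.09×10⁻¹¹) = 4.58×10⁻⁶ V = 4.58 µV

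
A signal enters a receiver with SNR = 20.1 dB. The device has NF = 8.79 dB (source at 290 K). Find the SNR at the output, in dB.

11.31 dB

By definition F = SNR_in/SNR_out, so in dB: SNR_out = SNR_in − NF
SNR_out = 20.1 − 8.79 = 11.31 dB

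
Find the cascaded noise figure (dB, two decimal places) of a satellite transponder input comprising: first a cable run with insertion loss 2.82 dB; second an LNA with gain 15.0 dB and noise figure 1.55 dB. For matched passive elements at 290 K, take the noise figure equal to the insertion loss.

Convert to linear (a loss of L dB is a gain of −L dB): F_i = 10^(NF_i/10), G_i = 10^(G_i,dB/10)
  Stage 1: F_1 = 10^(2.82/10) = 1.914, G_1 = 10^(−2.82/10) = 0.5224
  Stage 2: F_2 = 10^(1.55/10) = 1.429, G_2 = 10^(15.0/10) = 31.62
Friis cascade:
  F = 1.914 + (1.429 − 1)/0.5224 = 2.735
NF = 10 log₁₀(2.735) = 4.37 dB

4.37 dB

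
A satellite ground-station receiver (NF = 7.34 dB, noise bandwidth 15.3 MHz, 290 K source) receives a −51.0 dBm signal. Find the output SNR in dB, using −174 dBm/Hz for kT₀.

Noise floor: N = −174 + 10 log₁₀(B) + NF
10 log₁₀(1.53×10⁷) = 71.85 dB
N = −174 + 71.85 + 7.34 = −94.81 dBm
SNR = P_sig − N = −51.0 − (−94.81) = 43.81 dB → 43.8 dB

43.8 dB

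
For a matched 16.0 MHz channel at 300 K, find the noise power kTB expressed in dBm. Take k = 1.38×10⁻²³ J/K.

P_n = kTB = 1.38×10⁻²³ × 300 × 1.60×10⁷ = 6.62×10⁻¹⁴ W
In dBm: 10 log₁₀(6.62×10⁻¹⁴ / 10⁻³) = −101.8 dBm

−101.8 dBm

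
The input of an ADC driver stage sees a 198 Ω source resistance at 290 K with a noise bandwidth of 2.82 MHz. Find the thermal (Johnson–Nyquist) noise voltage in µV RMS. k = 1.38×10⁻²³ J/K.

V_n = √(4kTRB)
4kTRB = 4 × 1.38×10⁻²³ × 290 × 1.98×10² × 2.82×10⁶ = 8.94×10⁻¹² V²
V_n = √(8.94×10⁻¹²) = 2.99×10⁻⁶ V = 2.99 µV

2.99 µV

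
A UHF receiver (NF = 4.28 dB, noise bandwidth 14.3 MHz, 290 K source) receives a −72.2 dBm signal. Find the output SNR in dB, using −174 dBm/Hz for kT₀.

Noise floor: N = −174 + 10 log₁₀(B) + NF
10 log₁₀(1.43×10⁷) = 71.55 dB
N = −174 + 71.55 + 4.28 = −98.17 dBm
SNR = P_sig − N = −72.2 − (−98.17) = 25.97 dB → 26.0 dB

26.0 dB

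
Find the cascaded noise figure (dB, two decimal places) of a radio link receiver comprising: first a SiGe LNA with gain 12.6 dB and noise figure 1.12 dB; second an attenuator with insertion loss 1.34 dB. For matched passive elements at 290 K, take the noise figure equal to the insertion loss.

Convert to linear (a loss of L dB is a gain of −L dB): F_i = 10^(NF_i/10), G_i = 10^(G_i,dB/10)
  Stage 1: F_1 = 10^(1.12/10) = 1.294, G_1 = 10^(12.6/10) = 18.20
  Stage 2: F_2 = 10^(1.34/10) = 1.361, G_2 = 10^(−1.34/10) = 0.7345
Friis cascade:
  F = 1.294 + (1.361 − 1)/18.20 = 1.314
NF = 10 log₁₀(1.314) = 1.19 dB

1.19 dB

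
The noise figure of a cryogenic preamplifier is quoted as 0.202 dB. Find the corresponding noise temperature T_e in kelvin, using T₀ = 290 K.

F = 10^(0.202/10) = 1.04761
T_e = (F − 1)·T₀ = (1.04761 − 1) × 290 = 13.8 K

13.8 K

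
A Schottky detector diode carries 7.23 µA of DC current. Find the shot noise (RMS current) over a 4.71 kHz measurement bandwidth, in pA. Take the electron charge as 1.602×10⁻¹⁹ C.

104 pA

I_n = √(2qI·B)
2qI·B = 2 × 1.602×10⁻¹⁹ × 7.23×10⁻⁶ × 4.71×10³ = 1.09×10⁻²⁰ A²
I_n = √(1.09×10⁻²⁰) = 1.04×10⁻¹⁰ A = 104 pA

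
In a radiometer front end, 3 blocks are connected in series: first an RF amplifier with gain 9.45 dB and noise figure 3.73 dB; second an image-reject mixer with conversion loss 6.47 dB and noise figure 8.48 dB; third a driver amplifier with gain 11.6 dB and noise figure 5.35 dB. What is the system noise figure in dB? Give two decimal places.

Convert to linear (a loss of L dB is a gain of −L dB): F_i = 10^(NF_i/10), G_i = 10^(G_i,dB/10)
  Stage 1: F_1 = 10^(3.73/10) = 2.360, G_1 = 10^(9.45/10) = 8.810
  Stage 2: F_2 = 10^(8.48/10) = 7.047, G_2 = 10^(−6.47/10) = 0.2254
  Stage 3: F_3 = 10^(5.35/10) = 3.428, G_3 = 10^(11.6/10) = 14.45
Friis cascade:
  F = 2.360 + (7.047 − 1)/8.810 + (3.428 − 1)/1.986 = 4.269
NF = 10 log₁₀(4.269) = 6.30 dB

6.30 dB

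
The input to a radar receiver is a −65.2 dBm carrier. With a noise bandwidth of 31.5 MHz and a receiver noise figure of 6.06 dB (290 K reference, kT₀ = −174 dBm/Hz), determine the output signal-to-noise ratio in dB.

Noise floor: N = −174 + 10 log₁₀(B) + NF
10 log₁₀(3.15×10⁷) = 74.98 dB
N = −174 + 74.98 + 6.06 = −92.96 dBm
SNR = P_sig − N = −65.2 − (−92.96) = 27.76 dB → 27.8 dB

27.8 dB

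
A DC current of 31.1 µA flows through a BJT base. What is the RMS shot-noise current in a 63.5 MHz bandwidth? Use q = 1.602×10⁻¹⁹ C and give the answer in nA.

25.2 nA

I_n = √(2qI·B)
2qI·B = 2 × 1.602×10⁻¹⁹ × 3.11×10⁻⁵ × 6.35×10⁷ = 6.33×10⁻¹⁶ A²
I_n = √(6.33×10⁻¹⁶) = 2.52×10⁻⁸ A = 25.2 nA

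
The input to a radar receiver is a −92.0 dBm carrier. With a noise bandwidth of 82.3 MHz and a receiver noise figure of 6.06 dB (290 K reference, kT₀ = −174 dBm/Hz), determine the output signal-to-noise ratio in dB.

−3.2 dB

Noise floor: N = −174 + 10 log₁₀(B) + NF
10 log₁₀(8.23×10⁷) = 79.15 dB
N = −174 + 79.15 + 6.06 = −88.79 dBm
SNR = P_sig − N = −92.0 − (−88.79) = −3.21 dB → −3.2 dB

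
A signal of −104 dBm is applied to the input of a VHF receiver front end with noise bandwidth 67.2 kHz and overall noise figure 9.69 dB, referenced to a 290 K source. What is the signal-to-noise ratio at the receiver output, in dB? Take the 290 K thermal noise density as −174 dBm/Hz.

Noise floor: N = −174 + 10 log₁₀(B) + NF
10 log₁₀(6.72×10⁴) = 48.27 dB
N = −174 + 48.27 + 9.69 = −116.04 dBm
SNR = P_sig − N = −104 − (−116.04) = 12.04 dB → 12.0 dB

12.0 dB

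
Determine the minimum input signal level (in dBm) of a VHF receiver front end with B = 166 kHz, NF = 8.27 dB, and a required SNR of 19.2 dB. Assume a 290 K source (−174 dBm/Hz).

Sensitivity = −174 + 10 log₁₀(B) + NF + SNR_min
= −174 + 52.2 + 8.27 + 19.2
= −94.33 dBm → −94.3 dBm

−94.3 dBm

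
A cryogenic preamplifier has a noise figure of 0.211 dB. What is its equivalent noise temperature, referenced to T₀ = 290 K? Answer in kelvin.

14.4 K

F = 10^(0.211/10) = 1.04978
T_e = (F − 1)·T₀ = (1.04978 − 1) × 290 = 14.4 K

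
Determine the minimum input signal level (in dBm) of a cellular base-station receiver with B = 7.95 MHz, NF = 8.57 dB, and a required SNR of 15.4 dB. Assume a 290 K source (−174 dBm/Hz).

−81.0 dBm

Sensitivity = −174 + 10 log₁₀(B) + NF + SNR_min
= −174 + 69 + 8.57 + 15.4
= −81.03 dBm → −81.0 dBm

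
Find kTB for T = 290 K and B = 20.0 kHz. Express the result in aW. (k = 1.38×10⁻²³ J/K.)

P_n = kTB = 1.38×10⁻²³ × 290 × 2.00×10⁴ = 8.00×10⁻¹⁷ W = 80.0 aW

80.0 aW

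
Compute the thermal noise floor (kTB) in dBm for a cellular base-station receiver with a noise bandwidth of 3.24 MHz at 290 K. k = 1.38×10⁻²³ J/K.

P_n = kTB = 1.38×10⁻²³ × 290 × 3.24×10⁶ = 1.30×10⁻¹⁴ W
In dBm: 10 log₁₀(1.30×10⁻¹⁴ / 10⁻³) = −108.9 dBm

−108.9 dBm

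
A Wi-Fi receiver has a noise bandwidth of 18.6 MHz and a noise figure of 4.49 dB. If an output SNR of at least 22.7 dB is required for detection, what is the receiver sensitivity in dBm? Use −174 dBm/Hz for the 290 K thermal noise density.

Sensitivity = −174 + 10 log₁₀(B) + NF + SNR_min
= −174 + 72.7 + 4.49 + 22.7
= −74.11 dBm → −74.1 dBm

−74.1 dBm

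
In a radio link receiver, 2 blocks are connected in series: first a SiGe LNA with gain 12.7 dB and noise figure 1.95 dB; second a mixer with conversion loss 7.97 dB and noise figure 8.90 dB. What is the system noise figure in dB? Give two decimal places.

Convert to linear (a loss of L dB is a gain of −L dB): F_i = 10^(NF_i/10), G_i = 10^(G_i,dB/10)
  Stage 1: F_1 = 10^(1.95/10) = 1.567, G_1 = 10^(12.7/10) = 18.62
  Stage 2: F_2 = 10^(8.90/10) = 7.762, G_2 = 10^(−7.97/10) = 0.1596
Friis cascade:
  F = 1.567 + (7.762 − 1)/18.62 = 1.930
NF = 10 log₁₀(1.930) = 2.86 dB

2.86 dB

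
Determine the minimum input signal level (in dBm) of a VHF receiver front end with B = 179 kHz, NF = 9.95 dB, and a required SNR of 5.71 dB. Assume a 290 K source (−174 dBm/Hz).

Sensitivity = −174 + 10 log₁₀(B) + NF + SNR_min
= −174 + 52.53 + 9.95 + 5.71
= −105.81 dBm → −105.8 dBm

−105.8 dBm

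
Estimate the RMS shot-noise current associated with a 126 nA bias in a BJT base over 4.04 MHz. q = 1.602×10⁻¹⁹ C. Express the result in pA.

I_n = √(2qI·B)
2qI·B = 2 × 1.602×10⁻¹⁹ × 1.26×10⁻⁷ × 4.04×10⁶ = 1.63×10⁻¹⁹ A²
I_n = √(1.63×10⁻¹⁹) = 4.04×10⁻¹⁰ A = 404 pA

404 pA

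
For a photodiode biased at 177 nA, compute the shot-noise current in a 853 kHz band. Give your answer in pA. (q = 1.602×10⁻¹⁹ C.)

220 pA

I_n = √(2qI·B)
2qI·B = 2 × 1.602×10⁻¹⁹ × 1.77×10⁻⁷ × 8.53×10⁵ = 4.84×10⁻²⁰ A²
I_n = √(4.84×10⁻²⁰) = 2.20×10⁻¹⁰ A = 220 pA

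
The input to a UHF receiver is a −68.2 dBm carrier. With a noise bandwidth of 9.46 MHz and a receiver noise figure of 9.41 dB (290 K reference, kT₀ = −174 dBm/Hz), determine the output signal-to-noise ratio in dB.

Noise floor: N = −174 + 10 log₁₀(B) + NF
10 log₁₀(9.46×10⁶) = 69.76 dB
N = −174 + 69.76 + 9.41 = −94.83 dBm
SNR = P_sig − N = −68.2 − (−94.83) = 26.63 dB → 26.6 dB

26.6 dB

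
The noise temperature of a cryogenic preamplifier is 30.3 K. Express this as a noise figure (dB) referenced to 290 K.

F = 1 + T_e/T₀ = 1 + 30.3/290 = 1.10448
NF = 10 log₁₀(1.10448) = 0.432 dB

0.432 dB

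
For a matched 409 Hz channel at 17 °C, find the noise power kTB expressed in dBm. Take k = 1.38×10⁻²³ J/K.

T = 17 °C + 273.15 = 290.15 K
P_n = kTB = 1.38×10⁻²³ × 290.15 × 4.09×10² = 1.64×10⁻¹⁸ W
In dBm: 10 log₁₀(1.64×10⁻¹⁸ / 10⁻³) = −147.9 dBm

−147.9 dBm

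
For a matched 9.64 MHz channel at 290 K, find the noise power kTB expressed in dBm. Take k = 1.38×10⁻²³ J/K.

−104.1 dBm

P_n = kTB = 1.38×10⁻²³ × 290 × 9.64×10⁶ = 3.86×10⁻¹⁴ W
In dBm: 10 log₁₀(3.86×10⁻¹⁴ / 10⁻³) = −104.1 dBm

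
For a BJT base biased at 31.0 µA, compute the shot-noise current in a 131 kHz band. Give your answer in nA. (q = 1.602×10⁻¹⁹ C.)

I_n = √(2qI·B)
2qI·B = 2 × 1.602×10⁻¹⁹ × 3.10×10⁻⁵ × 1.31×10⁵ = 1.30×10⁻¹⁸ A²
I_n = √(1.30×10⁻¹⁸) = 1.14×10⁻⁹ A = 1.14 nA

1.14 nA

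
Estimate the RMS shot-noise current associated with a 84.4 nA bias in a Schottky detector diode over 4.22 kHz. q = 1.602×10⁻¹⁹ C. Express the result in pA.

10.7 pA

I_n = √(2qI·B)
2qI·B = 2 × 1.602×10⁻¹⁹ × 8.44×10⁻⁸ × 4.22×10³ = 1.14×10⁻²² A²
I_n = √(1.14×10⁻²²) = 1.07×10⁻¹¹ A = 10.7 pA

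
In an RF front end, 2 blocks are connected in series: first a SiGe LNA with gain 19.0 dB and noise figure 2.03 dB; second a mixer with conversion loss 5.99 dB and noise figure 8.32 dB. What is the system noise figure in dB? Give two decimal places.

2.22 dB

Convert to linear (a loss of L dB is a gain of −L dB): F_i = 10^(NF_i/10), G_i = 10^(G_i,dB/10)
  Stage 1: F_1 = 10^(2.03/10) = 1.596, G_1 = 10^(19.0/10) = 79.43
  Stage 2: F_2 = 10^(8.32/10) = 6.792, G_2 = 10^(−5.99/10) = 0.2518
Friis cascade:
  F = 1.596 + (6.792 − 1)/79.43 = 1.669
NF = 10 log₁₀(1.669) = 2.22 dB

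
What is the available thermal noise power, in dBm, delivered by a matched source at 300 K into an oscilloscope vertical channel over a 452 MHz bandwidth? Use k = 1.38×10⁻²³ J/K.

P_n = kTB = 1.38×10⁻²³ × 300 × 4.52×10⁸ = 1.87×10⁻¹² W
In dBm: 10 log₁₀(1.87×10⁻¹² / 10⁻³) = −87.3 dBm

−87.3 dBm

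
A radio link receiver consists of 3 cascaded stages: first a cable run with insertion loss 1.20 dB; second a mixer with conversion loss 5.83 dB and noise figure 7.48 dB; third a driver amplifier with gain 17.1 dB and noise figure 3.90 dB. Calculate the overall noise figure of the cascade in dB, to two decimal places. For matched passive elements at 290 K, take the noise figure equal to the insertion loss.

Convert to linear (a loss of L dB is a gain of −L dB): F_i = 10^(NF_i/10), G_i = 10^(G_i,dB/10)
  Stage 1: F_1 = 10^(1.20/10) = 1.318, G_1 = 10^(−1.20/10) = 0.7586
  Stage 2: F_2 = 10^(7.48/10) = 5.598, G_2 = 10^(−5.83/10) = 0.2612
  Stage 3: F_3 = 10^(3.90/10) = 2.455, G_3 = 10^(17.1/10) = 51.29
Friis cascade:
  F = 1.318 + (5.598 − 1)/0.7586 + (2.455 − 1)/0.1982 = 14.72
NF = 10 log₁₀(14.72) = 11.68 dB

11.68 dB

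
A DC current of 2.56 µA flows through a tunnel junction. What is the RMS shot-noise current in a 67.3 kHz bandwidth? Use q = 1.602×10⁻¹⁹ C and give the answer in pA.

I_n = √(2qI·B)
2qI·B = 2 × 1.602×10⁻¹⁹ × 2.56×10⁻⁶ × 6.73×10⁴ = 5.52×10⁻²⁰ A²
I_n = √(5.52×10⁻²⁰) = 2.35×10⁻¹⁰ A = 235 pA

235 pA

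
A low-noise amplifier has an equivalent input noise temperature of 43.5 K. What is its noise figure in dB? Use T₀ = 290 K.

0.607 dB

F = 1 + T_e/T₀ = 1 + 43.5/290 = 1.15
NF = 10 log₁₀(1.15) = 0.607 dB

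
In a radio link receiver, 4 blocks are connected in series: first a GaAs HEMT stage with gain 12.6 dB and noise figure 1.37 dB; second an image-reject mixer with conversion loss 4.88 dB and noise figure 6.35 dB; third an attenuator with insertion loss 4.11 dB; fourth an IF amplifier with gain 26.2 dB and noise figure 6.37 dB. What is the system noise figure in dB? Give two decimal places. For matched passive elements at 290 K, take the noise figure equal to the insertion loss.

Convert to linear (a loss of L dB is a gain of −L dB): F_i = 10^(NF_i/10), G_i = 10^(G_i,dB/10)
  Stage 1: F_1 = 10^(1.37/10) = 1.371, G_1 = 10^(12.6/10) = 18.20
  Stage 2: F_2 = 10^(6.35/10) = 4.315, G_2 = 10^(−4.88/10) = 0.3251
  Stage 3: F_3 = 10^(4.11/10) = 2.576, G_3 = 10^(−4.11/10) = 0.3882
  Stage 4: F_4 = 10^(6.37/10) = 4.335, G_4 = 10^(26.2/10) = 416.9
Friis cascade:
  F = 1.371 + (4.315 − 1)/18.20 + (2.576 − 1)/5.916 + (4.335 − 1)/2.296 = 3.272
NF = 10 log₁₀(3.272) = 5.15 dB

5.15 dB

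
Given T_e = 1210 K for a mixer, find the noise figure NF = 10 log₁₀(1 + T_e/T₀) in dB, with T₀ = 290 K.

7.14 dB

F = 1 + T_e/T₀ = 1 + 1210/290 = 5.17241
NF = 10 log₁₀(5.17241) = 7.14 dB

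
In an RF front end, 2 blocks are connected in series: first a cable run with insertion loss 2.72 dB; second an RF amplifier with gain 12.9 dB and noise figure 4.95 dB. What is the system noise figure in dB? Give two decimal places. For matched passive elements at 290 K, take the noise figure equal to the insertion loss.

Convert to linear (a loss of L dB is a gain of −L dB): F_i = 10^(NF_i/10), G_i = 10^(G_i,dB/10)
  Stage 1: F_1 = 10^(2.72/10) = 1.871, G_1 = 10^(−2.72/10) = 0.5346
  Stage 2: F_2 = 10^(4.95/10) = 3.126, G_2 = 10^(12.9/10) = 19.50
Friis cascade:
  F = 1.871 + (3.126 − 1)/0.5346 = 5.848
NF = 10 log₁₀(5.848) = 7.67 dB

7.67 dB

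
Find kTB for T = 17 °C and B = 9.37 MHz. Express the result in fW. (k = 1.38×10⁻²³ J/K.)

T = 17 °C + 273.15 = 290.15 K
P_n = kTB = 1.38×10⁻²³ × 290.15 × 9.37×10⁶ = 3.75×10⁻¹⁴ W = 37.5 fW

37.5 fW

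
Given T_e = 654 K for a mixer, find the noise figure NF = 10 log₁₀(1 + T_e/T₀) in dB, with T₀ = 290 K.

5.13 dB

F = 1 + T_e/T₀ = 1 + 654/290 = 3.25517
NF = 10 log₁₀(3.25517) = 5.13 dB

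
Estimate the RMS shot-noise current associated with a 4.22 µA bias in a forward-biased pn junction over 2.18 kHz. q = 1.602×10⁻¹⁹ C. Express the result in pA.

I_n = √(2qI·B)
2qI·B = 2 × 1.602×10⁻¹⁹ × 4.22×10⁻⁶ × 2.18×10³ = 2.95×10⁻²¹ A²
I_n = √(2.95×10⁻²¹) = 5.43×10⁻¹¹ A = 54.3 pA

54.3 pA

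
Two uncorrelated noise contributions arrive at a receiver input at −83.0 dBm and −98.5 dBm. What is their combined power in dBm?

Convert to linear, add, convert back:
P₁ = 5.01×10⁻¹² W, P₂ = 1.41×10⁻¹³ W
P_tot = 5.15×10⁻¹² W → 10 log₁₀(P_tot / 10⁻³) = −82.9 dBm

−82.9 dBm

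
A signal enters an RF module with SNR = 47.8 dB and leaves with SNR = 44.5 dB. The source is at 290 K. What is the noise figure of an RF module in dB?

3.3 dB

NF (dB) = SNR_in(dB) − SNR_out(dB) when the source is at T₀
NF = 47.8 − 44.5 = 3.3 dB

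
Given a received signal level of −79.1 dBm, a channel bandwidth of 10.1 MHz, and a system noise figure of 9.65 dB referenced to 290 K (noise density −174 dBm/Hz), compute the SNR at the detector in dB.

15.2 dB

Noise floor: N = −174 + 10 log₁₀(B) + NF
10 log₁₀(1.01×10⁷) = 70.04 dB
N = −174 + 70.04 + 9.65 = −94.31 dBm
SNR = P_sig − N = −79.1 − (−94.31) = 15.21 dB → 15.2 dB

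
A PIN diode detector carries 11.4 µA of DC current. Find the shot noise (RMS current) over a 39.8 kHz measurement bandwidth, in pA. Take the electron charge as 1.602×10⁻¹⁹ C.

381 pA

I_n = √(2qI·B)
2qI·B = 2 × 1.602×10⁻¹⁹ × 1.14×10⁻⁵ × 3.98×10⁴ = 1.45×10⁻¹⁹ A²
I_n = √(1.45×10⁻¹⁹) = 3.81×10⁻¹⁰ A = 381 pA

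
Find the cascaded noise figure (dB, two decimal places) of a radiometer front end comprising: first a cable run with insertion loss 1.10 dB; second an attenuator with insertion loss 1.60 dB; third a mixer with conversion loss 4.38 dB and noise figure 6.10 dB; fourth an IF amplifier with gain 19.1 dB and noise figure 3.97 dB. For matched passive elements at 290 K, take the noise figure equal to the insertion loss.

11.82 dB

Convert to linear (a loss of L dB is a gain of −L dB): F_i = 10^(NF_i/10), G_i = 10^(G_i,dB/10)
  Stage 1: F_1 = 10^(1.10/10) = 1.288, G_1 = 10^(−1.10/10) = 0.7762
  Stage 2: F_2 = 10^(1.60/10) = 1.445, G_2 = 10^(−1.60/10) = 0.6918
  Stage 3: F_3 = 10^(6.10/10) = 4.074, G_3 = 10^(−4.38/10) = 0.3648
  Stage 4: F_4 = 10^(3.97/10) = 2.495, G_4 = 10^(19.1/10) = 81.28
Friis cascade:
  F = 1.288 + (1.445 − 1)/0.7762 + (4.074 − 1)/0.5370 + (2.495 − 1)/0.1959 = 15.22
NF = 10 log₁₀(15.22) = 11.82 dB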